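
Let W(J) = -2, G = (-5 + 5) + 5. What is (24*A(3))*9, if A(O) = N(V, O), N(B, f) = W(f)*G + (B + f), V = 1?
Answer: -1296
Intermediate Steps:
G = 5 (G = 0 + 5 = 5)
N(B, f) = -10 + B + f (N(B, f) = -2*5 + (B + f) = -10 + (B + f) = -10 + B + f)
A(O) = -9 + O (A(O) = -10 + 1 + O = -9 + O)
(24*A(3))*9 = (24*(-9 + 3))*9 = (24*(-6))*9 = -144*9 = -1296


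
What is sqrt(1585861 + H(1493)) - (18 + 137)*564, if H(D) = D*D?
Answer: -87420 + sqrt(3814910) ≈ -85467.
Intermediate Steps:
H(D) = D**2
sqrt(1585861 + H(1493)) - (18 + 137)*564 = sqrt(1585861 + 1493**2) - (18 + 137)*564 = sqrt(1585861 + 2229049) - 155*564 = sqrt(3814910) - 1*87420 = sqrt(3814910) - 87420 = -87420 + sqrt(3814910)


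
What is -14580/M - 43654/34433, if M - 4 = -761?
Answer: 468987062/26065781 ≈ 17.992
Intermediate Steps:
M = -757 (M = 4 - 761 = -757)
-14580/M - 43654/34433 = -14580/(-757) - 43654/34433 = -14580*(-1/757) - 43654*1/34433 = 14580/757 - 43654/34433 = 468987062/26065781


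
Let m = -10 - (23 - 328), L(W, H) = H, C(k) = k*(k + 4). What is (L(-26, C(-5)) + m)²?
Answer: 90000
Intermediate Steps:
C(k) = k*(4 + k)
m = 295 (m = -10 - 1*(-305) = -10 + 305 = 295)
(L(-26, C(-5)) + m)² = (-5*(4 - 5) + 295)² = (-5*(-1) + 295)² = (5 + 295)² = 300² = 90000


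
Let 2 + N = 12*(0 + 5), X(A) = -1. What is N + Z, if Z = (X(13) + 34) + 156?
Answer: 247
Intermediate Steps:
N = 58 (N = -2 + 12*(0 + 5) = -2 + 12*5 = -2 + 60 = 58)
Z = 189 (Z = (-1 + 34) + 156 = 33 + 156 = 189)
N + Z = 58 + 189 = 247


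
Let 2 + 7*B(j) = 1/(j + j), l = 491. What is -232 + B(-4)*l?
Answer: -21339/56 ≈ -381.05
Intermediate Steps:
B(j) = -2/7 + 1/(14*j) (B(j) = -2/7 + 1/(7*(j + j)) = -2/7 + 1/(7*((2*j))) = -2/7 + (1/(2*j))/7 = -2/7 + 1/(14*j))
-232 + B(-4)*l = -232 + ((1/14)*(1 - 4*(-4))/(-4))*491 = -232 + ((1/14)*(-¼)*(1 + 16))*491 = -232 + ((1/14)*(-¼)*17)*491 = -232 - 17/56*491 = -232 - 8347/56 = -21339/56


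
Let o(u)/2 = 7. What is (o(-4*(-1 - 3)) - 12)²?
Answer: 4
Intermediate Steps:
o(u) = 14 (o(u) = 2*7 = 14)
(o(-4*(-1 - 3)) - 12)² = (14 - 12)² = 2² = 4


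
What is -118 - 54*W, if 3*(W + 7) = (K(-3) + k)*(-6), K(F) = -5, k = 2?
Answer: -64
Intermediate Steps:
W = -1 (W = -7 + ((-5 + 2)*(-6))/3 = -7 + (-3*(-6))/3 = -7 + (1/3)*18 = -7 + 6 = -1)
-118 - 54*W = -118 - 54*(-1) = -118 + 54 = -64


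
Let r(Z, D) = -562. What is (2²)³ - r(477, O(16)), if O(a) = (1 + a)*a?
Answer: 626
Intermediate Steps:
O(a) = a*(1 + a)
(2²)³ - r(477, O(16)) = (2²)³ - 1*(-562) = 4³ + 562 = 64 + 562 = 626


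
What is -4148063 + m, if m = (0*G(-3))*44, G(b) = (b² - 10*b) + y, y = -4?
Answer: -4148063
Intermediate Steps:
G(b) = -4 + b² - 10*b (G(b) = (b² - 10*b) - 4 = -4 + b² - 10*b)
m = 0 (m = (0*(-4 + (-3)² - 10*(-3)))*44 = (0*(-4 + 9 + 30))*44 = (0*35)*44 = 0*44 = 0)
-4148063 + m = -4148063 + 0 = -4148063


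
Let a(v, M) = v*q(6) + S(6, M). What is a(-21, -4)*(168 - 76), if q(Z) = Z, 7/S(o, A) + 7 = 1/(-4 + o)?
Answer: -151984/13 ≈ -11691.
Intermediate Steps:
S(o, A) = 7/(-7 + 1/(-4 + o))
a(v, M) = -14/13 + 6*v (a(v, M) = v*6 + 7*(4 - 1*6)/(-29 + 7*6) = 6*v + 7*(4 - 6)/(-29 + 42) = 6*v + 7*(-2)/13 = 6*v + 7*(1/13)*(-2) = 6*v - 14/13 = -14/13 + 6*v)
a(-21, -4)*(168 - 76) = (-14/13 + 6*(-21))*(168 - 76) = (-14/13 - 126)*92 = -1652/13*92 = -151984/13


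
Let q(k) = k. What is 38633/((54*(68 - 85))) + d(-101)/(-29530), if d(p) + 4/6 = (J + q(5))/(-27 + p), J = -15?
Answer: -36506622391/867473280 ≈ -42.084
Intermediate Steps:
d(p) = -⅔ - 10/(-27 + p) (d(p) = -⅔ + (-15 + 5)/(-27 + p) = -⅔ - 10/(-27 + p))
38633/((54*(68 - 85))) + d(-101)/(-29530) = 38633/((54*(68 - 85))) + (2*(12 - 1*(-101))/(3*(-27 - 101)))/(-29530) = 38633/((54*(-17))) + ((⅔)*(12 + 101)/(-128))*(-1/29530) = 38633/(-918) + ((⅔)*(-1/128)*113)*(-1/29530) = 38633*(-1/918) - 113/192*(-1/29530) = -38633/918 + 113/5669760 = -36506622391/867473280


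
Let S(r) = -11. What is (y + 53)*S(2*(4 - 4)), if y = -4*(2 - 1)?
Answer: -539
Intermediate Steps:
y = -4 (y = -4*1 = -4)
(y + 53)*S(2*(4 - 4)) = (-4 + 53)*(-11) = 49*(-11) = -539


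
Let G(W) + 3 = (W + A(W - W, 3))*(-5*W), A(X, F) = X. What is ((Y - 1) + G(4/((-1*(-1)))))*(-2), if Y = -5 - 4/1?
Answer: 186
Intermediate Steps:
Y = -9 (Y = -5 - 4 = -9)
G(W) = -3 - 5*W**2 (G(W) = -3 + (W + (W - W))*(-5*W) = -3 + (W + 0)*(-5*W) = -3 + W*(-5*W) = -3 - 5*W**2)
((Y - 1) + G(4/((-1*(-1)))))*(-2) = ((-9 - 1) + (-3 - 5*(4/((-1*(-1))))**2))*(-2) = (-10 + (-3 - 5*(4/1)**2))*(-2) = (-10 + (-3 - 5*(4*1)**2))*(-2) = (-10 + (-3 - 5*4**2))*(-2) = (-10 + (-3 - 5*16))*(-2) = (-10 + (-3 - 80))*(-2) = (-10 - 83)*(-2) = -93*(-2) = 186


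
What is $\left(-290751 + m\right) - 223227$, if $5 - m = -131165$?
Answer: $-382808$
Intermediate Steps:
$m = 131170$ ($m = 5 - -131165 = 5 + 131165 = 131170$)
$\left(-290751 + m\right) - 223227 = \left(-290751 + 131170\right) - 223227 = -159581 - 223227 = -382808$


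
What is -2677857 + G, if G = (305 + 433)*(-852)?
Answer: -3306633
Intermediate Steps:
G = -628776 (G = 738*(-852) = -628776)
-2677857 + G = -2677857 - 628776 = -3306633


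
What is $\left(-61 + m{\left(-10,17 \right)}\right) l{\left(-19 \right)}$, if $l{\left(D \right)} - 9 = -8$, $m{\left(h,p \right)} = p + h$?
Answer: $-54$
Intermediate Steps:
$m{\left(h,p \right)} = h + p$
$l{\left(D \right)} = 1$ ($l{\left(D \right)} = 9 - 8 = 1$)
$\left(-61 + m{\left(-10,17 \right)}\right) l{\left(-19 \right)} = \left(-61 + \left(-10 + 17\right)\right) 1 = \left(-61 + 7\right) 1 = \left(-54\right) 1 = -54$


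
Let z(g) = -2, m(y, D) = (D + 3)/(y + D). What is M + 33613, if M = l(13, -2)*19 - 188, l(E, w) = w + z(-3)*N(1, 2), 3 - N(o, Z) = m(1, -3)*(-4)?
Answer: 33273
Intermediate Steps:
m(y, D) = (3 + D)/(D + y)
N(o, Z) = 3 (N(o, Z) = 3 - (3 - 3)/(-3 + 1)*(-4) = 3 - 0/(-2)*(-4) = 3 - (-½*0)*(-4) = 3 - 0*(-4) = 3 - 1*0 = 3 + 0 = 3)
l(E, w) = -6 + w (l(E, w) = w - 2*3 = w - 6 = -6 + w)
M = -340 (M = (-6 - 2)*19 - 188 = -8*19 - 188 = -152 - 188 = -340)
M + 33613 = -340 + 33613 = 33273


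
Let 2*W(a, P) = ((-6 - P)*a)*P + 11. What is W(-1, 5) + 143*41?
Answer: 5896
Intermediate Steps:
W(a, P) = 11/2 + P*a*(-6 - P)/2 (W(a, P) = (((-6 - P)*a)*P + 11)/2 = ((a*(-6 - P))*P + 11)/2 = (P*a*(-6 - P) + 11)/2 = (11 + P*a*(-6 - P))/2 = 11/2 + P*a*(-6 - P)/2)
W(-1, 5) + 143*41 = (11/2 - 3*5*(-1) - ½*(-1)*5²) + 143*41 = (11/2 + 15 - ½*(-1)*25) + 5863 = (11/2 + 15 + 25/2) + 5863 = 33 + 5863 = 5896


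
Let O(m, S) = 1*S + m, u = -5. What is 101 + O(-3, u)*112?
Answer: -795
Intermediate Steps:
O(m, S) = S + m
101 + O(-3, u)*112 = 101 + (-5 - 3)*112 = 101 - 8*112 = 101 - 896 = -795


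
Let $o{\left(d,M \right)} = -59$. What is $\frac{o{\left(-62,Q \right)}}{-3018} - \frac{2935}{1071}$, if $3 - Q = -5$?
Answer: $- \frac{2931547}{1077426} \approx -2.7209$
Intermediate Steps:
$Q = 8$ ($Q = 3 - -5 = 3 + 5 = 8$)
$\frac{o{\left(-62,Q \right)}}{-3018} - \frac{2935}{1071} = - \frac{59}{-3018} - \frac{2935}{1071} = \left(-59\right) \left(- \frac{1}{3018}\right) - \frac{2935}{1071} = \frac{59}{3018} - \frac{2935}{1071} = - \frac{2931547}{1077426}$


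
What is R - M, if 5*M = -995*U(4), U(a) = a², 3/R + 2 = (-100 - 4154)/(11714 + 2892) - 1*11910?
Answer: 276993532283/86995463 ≈ 3184.0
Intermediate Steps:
R = -21909/86995463 (R = 3/(-2 + ((-100 - 4154)/(11714 + 2892) - 1*11910)) = 3/(-2 + (-4254/14606 - 11910)) = 3/(-2 + (-4254*1/14606 - 11910)) = 3/(-2 + (-2127/7303 - 11910)) = 3/(-2 - 86980857/7303) = 3/(-86995463/7303) = 3*(-7303/86995463) = -21909/86995463 ≈ -0.00025184)
M = -3184 (M = (-995*4²)/5 = (-995*16)/5 = (⅕)*(-15920) = -3184)
R - M = -21909/86995463 - 1*(-3184) = -21909/86995463 + 3184 = 276993532283/86995463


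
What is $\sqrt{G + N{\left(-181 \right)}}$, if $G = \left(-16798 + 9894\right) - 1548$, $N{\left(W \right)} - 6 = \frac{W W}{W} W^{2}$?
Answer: $i \sqrt{5938187} \approx 2436.8 i$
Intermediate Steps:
$N{\left(W \right)} = 6 + W^{3}$ ($N{\left(W \right)} = 6 + \frac{W W}{W} W^{2} = 6 + \frac{W^{2}}{W} W^{2} = 6 + W W^{2} = 6 + W^{3}$)
$G = -8452$ ($G = -6904 - 1548 = -8452$)
$\sqrt{G + N{\left(-181 \right)}} = \sqrt{-8452 + \left(6 + \left(-181\right)^{3}\right)} = \sqrt{-8452 + \left(6 - 5929741\right)} = \sqrt{-8452 - 5929735} = \sqrt{-5938187} = i \sqrt{5938187}$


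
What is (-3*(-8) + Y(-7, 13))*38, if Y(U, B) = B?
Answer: 1406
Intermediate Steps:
(-3*(-8) + Y(-7, 13))*38 = (-3*(-8) + 13)*38 = (24 + 13)*38 = 37*38 = 1406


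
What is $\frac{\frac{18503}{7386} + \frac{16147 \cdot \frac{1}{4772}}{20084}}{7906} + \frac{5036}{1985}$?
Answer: $\frac{14093755368449264879}{5554529484866334240} \approx 2.5373$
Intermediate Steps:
$\frac{\frac{18503}{7386} + \frac{16147 \cdot \frac{1}{4772}}{20084}}{7906} + \frac{5036}{1985} = \left(18503 \cdot \frac{1}{7386} + 16147 \cdot \frac{1}{4772} \cdot \frac{1}{20084}\right) \frac{1}{7906} + 5036 \cdot \frac{1}{1985} = \left(\frac{18503}{7386} + \frac{16147}{4772} \cdot \frac{1}{20084}\right) \frac{1}{7906} + \frac{5036}{1985} = \left(\frac{18503}{7386} + \frac{16147}{95840848}\right) \frac{1}{7906} + \frac{5036}{1985} = \frac{886731236143}{353940251664} \cdot \frac{1}{7906} + \frac{5036}{1985} = \frac{886731236143}{2798251629655584} + \frac{5036}{1985} = \frac{14093755368449264879}{5554529484866334240}$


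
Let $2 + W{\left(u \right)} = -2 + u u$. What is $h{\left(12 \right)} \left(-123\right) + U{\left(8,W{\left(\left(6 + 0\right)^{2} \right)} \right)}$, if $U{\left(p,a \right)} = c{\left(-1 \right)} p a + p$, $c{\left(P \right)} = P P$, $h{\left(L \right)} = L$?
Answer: $8868$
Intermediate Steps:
$c{\left(P \right)} = P^{2}$
$W{\left(u \right)} = -4 + u^{2}$ ($W{\left(u \right)} = -2 + \left(-2 + u u\right) = -2 + \left(-2 + u^{2}\right) = -4 + u^{2}$)
$U{\left(p,a \right)} = p + a p$ ($U{\left(p,a \right)} = \left(-1\right)^{2} p a + p = 1 p a + p = p a + p = a p + p = p + a p$)
$h{\left(12 \right)} \left(-123\right) + U{\left(8,W{\left(\left(6 + 0\right)^{2} \right)} \right)} = 12 \left(-123\right) + 8 \left(1 - \left(4 - \left(\left(6 + 0\right)^{2}\right)^{2}\right)\right) = -1476 + 8 \left(1 - \left(4 - \left(6^{2}\right)^{2}\right)\right) = -1476 + 8 \left(1 - \left(4 - 36^{2}\right)\right) = -1476 + 8 \left(1 + \left(-4 + 1296\right)\right) = -1476 + 8 \left(1 + 1292\right) = -1476 + 8 \cdot 1293 = -1476 + 10344 = 8868$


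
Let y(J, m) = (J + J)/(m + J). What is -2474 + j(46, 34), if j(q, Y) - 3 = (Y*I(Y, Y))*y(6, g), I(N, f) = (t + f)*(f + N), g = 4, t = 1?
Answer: 94633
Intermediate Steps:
I(N, f) = (1 + f)*(N + f) (I(N, f) = (1 + f)*(f + N) = (1 + f)*(N + f))
y(J, m) = 2*J/(J + m) (y(J, m) = (2*J)/(J + m) = 2*J/(J + m))
j(q, Y) = 3 + 6*Y*(2*Y + 2*Y**2)/5 (j(q, Y) = 3 + (Y*(Y + Y + Y**2 + Y*Y))*(2*6/(6 + 4)) = 3 + (Y*(Y + Y + Y**2 + Y**2))*(2*6/10) = 3 + (Y*(2*Y + 2*Y**2))*(2*6*(1/10)) = 3 + (Y*(2*Y + 2*Y**2))*(6/5) = 3 + 6*Y*(2*Y + 2*Y**2)/5)
-2474 + j(46, 34) = -2474 + (3 + (12/5)*34**2*(1 + 34)) = -2474 + (3 + (12/5)*1156*35) = -2474 + (3 + 97104) = -2474 + 97107 = 94633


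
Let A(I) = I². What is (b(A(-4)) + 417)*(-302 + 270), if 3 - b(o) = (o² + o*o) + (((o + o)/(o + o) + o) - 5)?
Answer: 3328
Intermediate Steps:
b(o) = 7 - o - 2*o² (b(o) = 3 - ((o² + o*o) + (((o + o)/(o + o) + o) - 5)) = 3 - ((o² + o²) + (((2*o)/((2*o)) + o) - 5)) = 3 - (2*o² + (((2*o)*(1/(2*o)) + o) - 5)) = 3 - (2*o² + ((1 + o) - 5)) = 3 - (2*o² + (-4 + o)) = 3 - (-4 + o + 2*o²) = 3 + (4 - o - 2*o²) = 7 - o - 2*o²)
(b(A(-4)) + 417)*(-302 + 270) = ((7 - 1*(-4)² - 2*((-4)²)²) + 417)*(-302 + 270) = ((7 - 1*16 - 2*16²) + 417)*(-32) = ((7 - 16 - 2*256) + 417)*(-32) = ((7 - 16 - 512) + 417)*(-32) = (-521 + 417)*(-32) = -104*(-32) = 3328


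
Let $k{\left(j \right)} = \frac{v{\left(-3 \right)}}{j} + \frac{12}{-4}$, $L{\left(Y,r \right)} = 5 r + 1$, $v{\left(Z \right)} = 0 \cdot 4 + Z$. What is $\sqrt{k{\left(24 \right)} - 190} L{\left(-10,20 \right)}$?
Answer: $\frac{101 i \sqrt{3090}}{4} \approx 1403.6 i$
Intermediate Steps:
$v{\left(Z \right)} = Z$ ($v{\left(Z \right)} = 0 + Z = Z$)
$L{\left(Y,r \right)} = 1 + 5 r$
$k{\left(j \right)} = -3 - \frac{3}{j}$ ($k{\left(j \right)} = - \frac{3}{j} + \frac{12}{-4} = - \frac{3}{j} + 12 \left(- \frac{1}{4}\right) = - \frac{3}{j} - 3 = -3 - \frac{3}{j}$)
$\sqrt{k{\left(24 \right)} - 190} L{\left(-10,20 \right)} = \sqrt{\left(-3 - \frac{3}{24}\right) - 190} \left(1 + 5 \cdot 20\right) = \sqrt{\left(-3 - \frac{1}{8}\right) - 190} \left(1 + 100\right) = \sqrt{\left(-3 - \frac{1}{8}\right) - 190} \cdot 101 = \sqrt{- \frac{25}{8} - 190} \cdot 101 = \sqrt{- \frac{1545}{8}} \cdot 101 = \frac{i \sqrt{3090}}{4} \cdot 101 = \frac{101 i \sqrt{3090}}{4}$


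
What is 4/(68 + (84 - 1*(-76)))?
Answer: 1/57 ≈ 0.017544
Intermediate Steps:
4/(68 + (84 - 1*(-76))) = 4/(68 + (84 + 76)) = 4/(68 + 160) = 4/228 = (1/228)*4 = 1/57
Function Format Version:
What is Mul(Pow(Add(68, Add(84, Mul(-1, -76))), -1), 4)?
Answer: Rational(1, 57) ≈ 0.017544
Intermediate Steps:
Mul(Pow(Add(68, Add(84, Mul(-1, -76))), -1), 4) = Mul(Pow(Add(68, Add(84, 76)), -1), 4) = Mul(Pow(Add(68, 160), -1), 4) = Mul(Pow(228, -1), 4) = Mul(Rational(1, 228), 4) = Rational(1, 57)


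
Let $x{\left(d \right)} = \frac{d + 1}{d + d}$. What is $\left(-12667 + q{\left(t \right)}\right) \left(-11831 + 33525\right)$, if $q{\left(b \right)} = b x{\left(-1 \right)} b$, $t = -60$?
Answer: $-274797898$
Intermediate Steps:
$x{\left(d \right)} = \frac{1 + d}{2 d}$
$q{\left(b \right)} = 0$ ($q{\left(b \right)} = b \frac{1 - 1}{2 \left(-1\right)} b = b \frac{1}{2} \left(-1\right) 0 b = b 0 b = 0 b = 0$)
$\left(-12667 + q{\left(t \right)}\right) \left(-11831 + 33525\right) = \left(-12667 + 0\right) \left(-11831 + 33525\right) = \left(-12667\right) 21694 = -274797898$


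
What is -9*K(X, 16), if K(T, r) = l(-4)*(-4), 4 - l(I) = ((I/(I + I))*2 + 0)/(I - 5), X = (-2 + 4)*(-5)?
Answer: 148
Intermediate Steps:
X = -10 (X = 2*(-5) = -10)
l(I) = 4 - 1/(-5 + I) (l(I) = 4 - ((I/(I + I))*2 + 0)/(I - 5) = 4 - ((I/((2*I)))*2 + 0)/(-5 + I) = 4 - ((I*(1/(2*I)))*2 + 0)/(-5 + I) = 4 - ((1/2)*2 + 0)/(-5 + I) = 4 - (1 + 0)/(-5 + I) = 4 - 1/(-5 + I))
K(T, r) = -148/9 (K(T, r) = ((-21 + 4*(-4))/(-5 - 4))*(-4) = ((-21 - 16)/(-9))*(-4) = -1/9*(-37)*(-4) = (37/9)*(-4) = -148/9)
-9*K(X, 16) = -9*(-148/9) = 148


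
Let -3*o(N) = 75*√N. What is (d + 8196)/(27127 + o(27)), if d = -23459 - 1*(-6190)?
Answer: -246123271/735857254 - 680475*√3/735857254 ≈ -0.33607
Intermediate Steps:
o(N) = -25*√N
d = -17269 (d = -23459 + 6190 = -17269)
(d + 8196)/(27127 + o(27)) = (-17269 + 8196)/(27127 - 75*√3) = -9073/(27127 - 75*√3)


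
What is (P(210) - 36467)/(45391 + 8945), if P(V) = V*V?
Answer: 7633/54336 ≈ 0.14048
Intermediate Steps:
P(V) = V²
(P(210) - 36467)/(45391 + 8945) = (210² - 36467)/(45391 + 8945) = (44100 - 36467)/54336 = 7633*(1/54336) = 7633/54336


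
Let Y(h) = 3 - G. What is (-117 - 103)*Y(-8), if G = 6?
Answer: 660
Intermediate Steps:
Y(h) = -3 (Y(h) = 3 - 1*6 = 3 - 6 = -3)
(-117 - 103)*Y(-8) = (-117 - 103)*(-3) = -220*(-3) = 660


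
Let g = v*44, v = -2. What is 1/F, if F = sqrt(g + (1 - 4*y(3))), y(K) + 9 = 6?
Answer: -I*sqrt(3)/15 ≈ -0.11547*I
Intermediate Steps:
y(K) = -3 (y(K) = -9 + 6 = -3)
g = -88 (g = -2*44 = -88)
F = 5*I*sqrt(3) (F = sqrt(-88 + (1 - 4*(-3))) = sqrt(-88 + (1 + 12)) = sqrt(-88 + 13) = sqrt(-75) = 5*I*sqrt(3) ≈ 8.6602*I)
1/F = 1/(5*I*sqrt(3)) = -I*sqrt(3)/15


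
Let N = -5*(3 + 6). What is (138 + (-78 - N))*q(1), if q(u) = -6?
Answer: -630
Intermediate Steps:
N = -45 (N = -5*9 = -45)
(138 + (-78 - N))*q(1) = (138 + (-78 - 1*(-45)))*(-6) = (138 + (-78 + 45))*(-6) = (138 - 33)*(-6) = 105*(-6) = -630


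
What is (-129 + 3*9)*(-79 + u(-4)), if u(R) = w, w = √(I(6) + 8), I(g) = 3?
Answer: 8058 - 102*√11 ≈ 7719.7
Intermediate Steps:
w = √11 (w = √(3 + 8) = √11 ≈ 3.3166)
u(R) = √11
(-129 + 3*9)*(-79 + u(-4)) = (-129 + 3*9)*(-79 + √11) = (-129 + 27)*(-79 + √11) = -102*(-79 + √11) = 8058 - 102*√11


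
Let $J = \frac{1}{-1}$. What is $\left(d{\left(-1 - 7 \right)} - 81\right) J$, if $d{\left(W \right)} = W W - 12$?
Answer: $29$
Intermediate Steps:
$J = -1$
$d{\left(W \right)} = -12 + W^{2}$ ($d{\left(W \right)} = W^{2} - 12 = -12 + W^{2}$)
$\left(d{\left(-1 - 7 \right)} - 81\right) J = \left(\left(-12 + \left(-1 - 7\right)^{2}\right) - 81\right) \left(-1\right) = \left(\left(-12 + \left(-8\right)^{2}\right) - 81\right) \left(-1\right) = \left(\left(-12 + 64\right) - 81\right) \left(-1\right) = \left(52 - 81\right) \left(-1\right) = \left(-29\right) \left(-1\right) = 29$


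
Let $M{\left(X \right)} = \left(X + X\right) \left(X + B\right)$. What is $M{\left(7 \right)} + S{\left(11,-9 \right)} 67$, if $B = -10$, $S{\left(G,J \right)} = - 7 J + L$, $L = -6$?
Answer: $3777$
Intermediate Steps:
$S{\left(G,J \right)} = -6 - 7 J$ ($S{\left(G,J \right)} = - 7 J - 6 = -6 - 7 J$)
$M{\left(X \right)} = 2 X \left(-10 + X\right)$ ($M{\left(X \right)} = \left(X + X\right) \left(X - 10\right) = 2 X \left(-10 + X\right)$)
$M{\left(7 \right)} + S{\left(11,-9 \right)} 67 = 2 \cdot 7 \left(-10 + 7\right) + \left(-6 - -63\right) 67 = 2 \cdot 7 \left(-3\right) + \left(-6 + 63\right) 67 = -42 + 57 \cdot 67 = -42 + 3819 = 3777$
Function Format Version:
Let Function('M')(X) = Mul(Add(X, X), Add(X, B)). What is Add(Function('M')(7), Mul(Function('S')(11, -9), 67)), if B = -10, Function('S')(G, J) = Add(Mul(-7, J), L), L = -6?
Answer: 3777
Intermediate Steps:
Function('S')(G, J) = Add(-6, Mul(-7, J)) (Function('S')(G, J) = Add(Mul(-7, J), -6) = Add(-6, Mul(-7, J)))
Function('M')(X) = Mul(2, X, Add(-10, X)) (Function('M')(X) = Mul(Add(X, X), Add(X, -10)) = Mul(Mul(2, X), Add(-10, X)) = Mul(2, X, Add(-10, X)))
Add(Function('M')(7), Mul(Function('S')(11, -9), 67)) = Add(Mul(2, 7, Add(-10, 7)), Mul(Add(-6, Mul(-7, -9)), 67)) = Add(Mul(2, 7, -3), Mul(Add(-6, 63), 67)) = Add(-42, Mul(57, 67)) = Add(-42, 3819) = 3777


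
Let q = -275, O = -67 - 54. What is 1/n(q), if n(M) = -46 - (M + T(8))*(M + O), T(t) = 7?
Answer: -1/106174 ≈ -9.4185e-6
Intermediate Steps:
O = -121
n(M) = -46 - (-121 + M)*(7 + M) (n(M) = -46 - (M + 7)*(M - 121) = -46 - (7 + M)*(-121 + M) = -46 - (-121 + M)*(7 + M))
1/n(q) = 1/(801 - 1*(-275)² + 114*(-275)) = 1/(801 - 1*75625 - 31350) = 1/(801 - 75625 - 31350) = 1/(-106174) = -1/106174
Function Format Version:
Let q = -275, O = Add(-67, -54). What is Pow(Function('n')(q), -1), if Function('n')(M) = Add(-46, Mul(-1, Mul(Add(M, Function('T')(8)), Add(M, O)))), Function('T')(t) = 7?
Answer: Rational(-1, 106174) ≈ -9.4185e-6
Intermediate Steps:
O = -121
Function('n')(M) = Add(-46, Mul(-1, Add(-121, M), Add(7, M))) (Function('n')(M) = Add(-46, Mul(-1, Mul(Add(M, 7), Add(M, -121)))) = Add(-46, Mul(-1, Mul(Add(7, M), Add(-121, M)))) = Add(-46, Mul(-1, Mul(Add(-121, M), Add(7, M)))) = Add(-46, Mul(-1, Add(-121, M), Add(7, M))))
Pow(Function('n')(q), -1) = Pow(Add(801, Mul(-1, Pow(-275, 2)), Mul(114, -275)), -1) = Pow(Add(801, Mul(-1, 75625), -31350), -1) = Pow(Add(801, -75625, -31350), -1) = Pow(-106174, -1) = Rational(-1, 106174)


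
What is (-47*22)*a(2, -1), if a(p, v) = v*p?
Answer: 2068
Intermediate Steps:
a(p, v) = p*v
(-47*22)*a(2, -1) = (-47*22)*(2*(-1)) = -1034*(-2) = 2068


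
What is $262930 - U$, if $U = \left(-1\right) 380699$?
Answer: $643629$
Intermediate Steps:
$U = -380699$
$262930 - U = 262930 - -380699 = 262930 + 380699 = 643629$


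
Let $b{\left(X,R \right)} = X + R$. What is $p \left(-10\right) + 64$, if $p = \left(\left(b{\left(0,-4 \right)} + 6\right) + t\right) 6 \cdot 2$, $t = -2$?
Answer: $64$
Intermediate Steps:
$b{\left(X,R \right)} = R + X$
$p = 0$ ($p = \left(\left(\left(-4 + 0\right) + 6\right) - 2\right) 6 \cdot 2 = \left(\left(-4 + 6\right) - 2\right) 6 \cdot 2 = \left(2 - 2\right) 6 \cdot 2 = 0 \cdot 6 \cdot 2 = 0 \cdot 2 = 0$)
$p \left(-10\right) + 64 = 0 \left(-10\right) + 64 = 0 + 64 = 64$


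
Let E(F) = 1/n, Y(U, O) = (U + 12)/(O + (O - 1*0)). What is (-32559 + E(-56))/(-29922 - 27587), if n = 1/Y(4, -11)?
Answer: 358157/632599 ≈ 0.56617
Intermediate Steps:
Y(U, O) = (12 + U)/(2*O) (Y(U, O) = (12 + U)/(O + (O + 0)) = (12 + U)/(O + O) = (12 + U)/((2*O)) = (12 + U)*(1/(2*O)) = (12 + U)/(2*O))
n = -11/8 (n = 1/((1/2)*(12 + 4)/(-11)) = 1/((1/2)*(-1/11)*16) = 1/(-8/11) = -11/8 ≈ -1.3750)
E(F) = -8/11 (E(F) = 1/(-11/8) = -8/11)
(-32559 + E(-56))/(-29922 - 27587) = (-32559 - 8/11)/(-29922 - 27587) = -358157/11/(-57509) = -358157/11*(-1/57509) = 358157/632599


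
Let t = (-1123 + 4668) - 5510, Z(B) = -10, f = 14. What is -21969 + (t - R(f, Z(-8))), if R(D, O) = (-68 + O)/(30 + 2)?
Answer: -382905/16 ≈ -23932.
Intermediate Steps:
t = -1965 (t = 3545 - 5510 = -1965)
R(D, O) = -17/8 + O/32 (R(D, O) = (-68 + O)/32 = (-68 + O)*(1/32) = -17/8 + O/32)
-21969 + (t - R(f, Z(-8))) = -21969 + (-1965 - (-17/8 + (1/32)*(-10))) = -21969 + (-1965 - (-17/8 - 5/16)) = -21969 + (-1965 - 1*(-39/16)) = -21969 + (-1965 + 39/16) = -21969 - 31401/16 = -382905/16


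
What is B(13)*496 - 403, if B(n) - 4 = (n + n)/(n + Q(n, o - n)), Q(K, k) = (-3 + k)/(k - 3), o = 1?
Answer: 17515/7 ≈ 2502.1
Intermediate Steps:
Q(K, k) = 1 (Q(K, k) = (-3 + k)/(-3 + k) = 1)
B(n) = 4 + 2*n/(1 + n) (B(n) = 4 + (n + n)/(n + 1) = 4 + (2*n)/(1 + n) = 4 + 2*n/(1 + n))
B(13)*496 - 403 = (2*(2 + 3*13)/(1 + 13))*496 - 403 = (2*(2 + 39)/14)*496 - 403 = (2*(1/14)*41)*496 - 403 = (41/7)*496 - 403 = 20336/7 - 403 = 17515/7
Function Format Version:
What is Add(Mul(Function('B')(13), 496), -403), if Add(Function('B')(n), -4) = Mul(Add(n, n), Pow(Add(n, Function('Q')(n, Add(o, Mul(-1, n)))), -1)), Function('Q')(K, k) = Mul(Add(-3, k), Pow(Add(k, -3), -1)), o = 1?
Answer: Rational(17515, 7) ≈ 2502.1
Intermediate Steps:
Function('Q')(K, k) = 1 (Function('Q')(K, k) = Mul(Add(-3, k), Pow(Add(-3, k), -1)) = 1)
Function('B')(n) = Add(4, Mul(2, n, Pow(Add(1, n), -1))) (Function('B')(n) = Add(4, Mul(Add(n, n), Pow(Add(n, 1), -1))) = Add(4, Mul(Mul(2, n), Pow(Add(1, n), -1))) = Add(4, Mul(2, n, Pow(Add(1, n), -1))))
Add(Mul(Function('B')(13), 496), -403) = Add(Mul(Mul(2, Pow(Add(1, 13), -1), Add(2, Mul(3, 13))), 496), -403) = Add(Mul(Mul(2, Pow(14, -1), Add(2, 39)), 496), -403) = Add(Mul(Mul(2, Rational(1, 14), 41), 496), -403) = Add(Mul(Rational(41, 7), 496), -403) = Add(Rational(20336, 7), -403) = Rational(17515, 7)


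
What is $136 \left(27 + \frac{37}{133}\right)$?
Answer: $\frac{493408}{133} \approx 3709.8$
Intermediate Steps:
$136 \left(27 + \frac{37}{133}\right) = 136 \cdot \frac{3628}{133} = \frac{493408}{133}$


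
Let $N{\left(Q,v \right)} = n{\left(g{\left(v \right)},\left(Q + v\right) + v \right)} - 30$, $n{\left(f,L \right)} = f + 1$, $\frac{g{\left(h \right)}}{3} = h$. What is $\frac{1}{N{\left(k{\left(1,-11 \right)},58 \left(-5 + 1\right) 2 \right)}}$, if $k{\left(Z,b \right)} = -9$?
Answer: $- \frac{1}{1421} \approx -0.00070373$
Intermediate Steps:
$g{\left(h \right)} = 3 h$
$n{\left(f,L \right)} = 1 + f$
$N{\left(Q,v \right)} = -29 + 3 v$ ($N{\left(Q,v \right)} = \left(1 + 3 v\right) - 30 = -29 + 3 v$)
$\frac{1}{N{\left(k{\left(1,-11 \right)},58 \left(-5 + 1\right) 2 \right)}} = \frac{1}{-29 + 3 \cdot 58 \left(-5 + 1\right) 2} = \frac{1}{-29 + 3 \cdot 58 \left(\left(-4\right) 2\right)} = \frac{1}{-29 + 3 \cdot 58 \left(-8\right)} = \frac{1}{-29 + 3 \left(-464\right)} = \frac{1}{-29 - 1392} = \frac{1}{-1421} = - \frac{1}{1421}$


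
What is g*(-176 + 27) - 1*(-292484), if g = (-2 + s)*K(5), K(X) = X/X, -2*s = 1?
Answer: 585713/2 ≈ 2.9286e+5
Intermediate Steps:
s = -½ (s = -½*1 = -½ ≈ -0.50000)
K(X) = 1
g = -5/2 (g = (-2 - ½)*1 = -5/2*1 = -5/2 ≈ -2.5000)
g*(-176 + 27) - 1*(-292484) = -5*(-176 + 27)/2 - 1*(-292484) = -5/2*(-149) + 292484 = 745/2 + 292484 = 585713/2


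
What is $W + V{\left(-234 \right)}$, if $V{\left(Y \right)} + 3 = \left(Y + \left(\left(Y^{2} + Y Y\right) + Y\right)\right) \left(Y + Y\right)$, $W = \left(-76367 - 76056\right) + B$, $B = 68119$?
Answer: $-51116899$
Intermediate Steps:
$W = -84304$ ($W = \left(-76367 - 76056\right) + 68119 = -152423 + 68119 = -84304$)
$V{\left(Y \right)} = -3 + 2 Y \left(2 Y + 2 Y^{2}\right)$ ($V{\left(Y \right)} = -3 + \left(Y + \left(\left(Y^{2} + Y Y\right) + Y\right)\right) \left(Y + Y\right) = -3 + \left(Y + \left(\left(Y^{2} + Y^{2}\right) + Y\right)\right) 2 Y = -3 + \left(Y + \left(2 Y^{2} + Y\right)\right) 2 Y = -3 + \left(Y + \left(Y + 2 Y^{2}\right)\right) 2 Y = -3 + \left(2 Y + 2 Y^{2}\right) 2 Y = -3 + 2 Y \left(2 Y + 2 Y^{2}\right)$)
$W + V{\left(-234 \right)} = -84304 + \left(-3 + 4 \left(-234\right)^{2} + 4 \left(-234\right)^{3}\right) = -84304 + \left(-3 + 4 \cdot 54756 + 4 \left(-12812904\right)\right) = -84304 - 51032595 = -51116899$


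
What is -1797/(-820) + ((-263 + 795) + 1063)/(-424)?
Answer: -136493/86920 ≈ -1.5703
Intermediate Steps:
-1797/(-820) + ((-263 + 795) + 1063)/(-424) = -1797*(-1/820) + (532 + 1063)*(-1/424) = 1797/820 + 1595*(-1/424) = 1797/820 - 1595/424 = -136493/86920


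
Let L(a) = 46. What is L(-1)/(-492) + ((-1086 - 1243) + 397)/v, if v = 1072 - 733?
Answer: -161023/27798 ≈ -5.7926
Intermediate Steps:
v = 339
L(-1)/(-492) + ((-1086 - 1243) + 397)/v = 46/(-492) + ((-1086 - 1243) + 397)/339 = 46*(-1/492) + (-2329 + 397)*(1/339) = -23/246 - 1932*1/339 = -23/246 - 644/113 = -161023/27798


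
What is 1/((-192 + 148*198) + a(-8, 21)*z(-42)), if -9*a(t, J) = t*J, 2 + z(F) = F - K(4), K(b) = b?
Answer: 1/28216 ≈ 3.5441e-5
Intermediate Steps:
z(F) = -6 + F (z(F) = -2 + (F - 1*4) = -2 + (F - 4) = -2 + (-4 + F) = -6 + F)
a(t, J) = -J*t/9 (a(t, J) = -t*J/9 = -J*t/9)
1/((-192 + 148*198) + a(-8, 21)*z(-42)) = 1/((-192 + 148*198) + (-⅑*21*(-8))*(-6 - 42)) = 1/((-192 + 29304) + (56/3)*(-48)) = 1/(29112 - 896) = 1/28216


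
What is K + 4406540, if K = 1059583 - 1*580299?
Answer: 4885824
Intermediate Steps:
K = 479284 (K = 1059583 - 580299 = 479284)
K + 4406540 = 479284 + 4406540 = 4885824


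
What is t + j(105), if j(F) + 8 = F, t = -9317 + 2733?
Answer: -6487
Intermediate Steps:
t = -6584
j(F) = -8 + F
t + j(105) = -6584 + (-8 + 105) = -6584 + 97 = -6487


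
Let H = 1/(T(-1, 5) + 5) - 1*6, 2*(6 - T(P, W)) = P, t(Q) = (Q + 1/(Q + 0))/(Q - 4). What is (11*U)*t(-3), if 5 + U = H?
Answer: -27610/483 ≈ -57.164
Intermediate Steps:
t(Q) = (Q + 1/Q)/(-4 + Q)
T(P, W) = 6 - P/2
H = -136/23 (H = 1/((6 - ½*(-1)) + 5) - 1*6 = 1/((6 + ½) + 5) - 6 = 1/(13/2 + 5) - 6 = 1/(23/2) - 6 = 2/23 - 6 = -136/23 ≈ -5.9130)
U = -251/23 (U = -5 - 136/23 = -251/23 ≈ -10.913)
(11*U)*t(-3) = (11*(-251/23))*((1 + (-3)²)/((-3)*(-4 - 3))) = -(-2761)*(1 + 9)/(69*(-7)) = -(-2761)*(-1)*10/(69*7) = -2761/23*10/21 = -27610/483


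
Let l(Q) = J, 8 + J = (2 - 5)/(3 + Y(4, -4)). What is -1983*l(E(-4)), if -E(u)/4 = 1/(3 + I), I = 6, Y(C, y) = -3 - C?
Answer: 57507/4 ≈ 14377.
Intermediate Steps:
E(u) = -4/9 (E(u) = -4/(3 + 6) = -4/9)
J = -29/4 (J = -8 + (2 - 5)/(3 + (-3 - 1*4)) = -8 - 3/(3 + (-3 - 4)) = -8 - 3/(3 - 7) = -8 - 3/(-4) = -8 - 3*(-1/4) = -8 + 3/4 = -29/4 ≈ -7.2500)
l(Q) = -29/4
-1983*l(E(-4)) = -1983*(-29/4) = 57507/4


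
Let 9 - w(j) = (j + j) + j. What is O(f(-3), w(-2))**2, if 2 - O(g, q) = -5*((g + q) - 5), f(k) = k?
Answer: 1369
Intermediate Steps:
w(j) = 9 - 3*j (w(j) = 9 - ((j + j) + j) = 9 - (2*j + j) = 9 - 3*j)
O(g, q) = -23 + 5*g + 5*q (O(g, q) = 2 - (-5)*((g + q) - 5) = 2 - (-5)*(-5 + g + q) = 2 - (25 - 5*g - 5*q) = 2 + (-25 + 5*g + 5*q) = -23 + 5*g + 5*q)
O(f(-3), w(-2))**2 = (-23 + 5*(-3) + 5*(9 - 3*(-2)))**2 = (-23 - 15 + 5*(9 + 6))**2 = (-23 - 15 + 5*15)**2 = (-23 - 15 + 75)**2 = 37**2 = 1369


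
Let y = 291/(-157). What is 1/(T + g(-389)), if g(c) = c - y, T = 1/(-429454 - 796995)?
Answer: -192552493/74546023275 ≈ -0.0025830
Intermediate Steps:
y = -291/157 (y = 291*(-1/157) = -291/157 ≈ -1.8535)
T = -1/1226449 (T = 1/(-1226449) = -1/1226449 ≈ -8.1536e-7)
g(c) = 291/157 + c (g(c) = c - 1*(-291/157) = c + 291/157 = 291/157 + c)
1/(T + g(-389)) = 1/(-1/1226449 + (291/157 - 389)) = 1/(-1/1226449 - 60782/157) = 1/(-74546023275/192552493) = -192552493/74546023275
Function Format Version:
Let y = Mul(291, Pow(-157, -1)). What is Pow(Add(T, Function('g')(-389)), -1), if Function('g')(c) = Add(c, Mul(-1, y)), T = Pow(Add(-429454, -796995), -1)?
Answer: Rational(-192552493, 74546023275) ≈ -0.0025830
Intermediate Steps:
y = Rational(-291, 157) (y = Mul(291, Rational(-1, 157)) = Rational(-291, 157) ≈ -1.8535)
T = Rational(-1, 1226449) (T = Pow(-1226449, -1) = Rational(-1, 1226449) ≈ -8.1536e-7)
Function('g')(c) = Add(Rational(291, 157), c) (Function('g')(c) = Add(c, Mul(-1, Rational(-291, 157))) = Add(c, Rational(291, 157)) = Add(Rational(291, 157), c))
Pow(Add(T, Function('g')(-389)), -1) = Pow(Add(Rational(-1, 1226449), Add(Rational(291, 157), -389)), -1) = Pow(Add(Rational(-1, 1226449), Rational(-60782, 157)), -1) = Pow(Rational(-74546023275, 192552493), -1) = Rational(-192552493, 74546023275)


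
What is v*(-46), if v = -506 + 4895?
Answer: -201894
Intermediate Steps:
v = 4389
v*(-46) = 4389*(-46) = -201894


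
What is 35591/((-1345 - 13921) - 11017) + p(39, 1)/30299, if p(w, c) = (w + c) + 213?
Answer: -1071722110/796348617 ≈ -1.3458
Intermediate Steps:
p(w, c) = 213 + c + w (p(w, c) = (c + w) + 213 = 213 + c + w)
35591/((-1345 - 13921) - 11017) + p(39, 1)/30299 = 35591/((-1345 - 13921) - 11017) + (213 + 1 + 39)/30299 = 35591/(-15266 - 11017) + 253*(1/30299) = 35591/(-26283) + 253/30299 = 35591*(-1/26283) + 253/30299 = -35591/26283 + 253/30299 = -1071722110/796348617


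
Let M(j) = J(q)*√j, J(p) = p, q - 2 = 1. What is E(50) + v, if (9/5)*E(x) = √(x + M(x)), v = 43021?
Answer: 43021 + 5*√(50 + 15*√2)/9 ≈ 43026.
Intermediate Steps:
q = 3 (q = 2 + 1 = 3)
M(j) = 3*√j
E(x) = 5*√(x + 3*√x)/9
E(50) + v = 5*√(50 + 3*√50)/9 + 43021 = 5*√(50 + 3*(5*√2))/9 + 43021 = 5*√(50 + 15*√2)/9 + 43021 = 43021 + 5*√(50 + 15*√2)/9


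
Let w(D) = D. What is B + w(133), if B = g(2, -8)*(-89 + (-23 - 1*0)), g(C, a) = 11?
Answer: -1099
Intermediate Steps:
B = -1232 (B = 11*(-89 + (-23 - 1*0)) = 11*(-89 + (-23 + 0)) = 11*(-89 - 23) = 11*(-112) = -1232)
B + w(133) = -1232 + 133 = -1099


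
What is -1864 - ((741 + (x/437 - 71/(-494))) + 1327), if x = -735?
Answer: -44657907/11362 ≈ -3930.5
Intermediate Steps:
-1864 - ((741 + (x/437 - 71/(-494))) + 1327) = -1864 - ((741 + (-735/437 - 71/(-494))) + 1327) = -1864 - ((741 + (-735*1/437 - 71*(-1/494))) + 1327) = -1864 - ((741 + (-735/437 + 71/494)) + 1327) = -1864 - ((741 - 17477/11362) + 1327) = -1864 - (8401765/11362 + 1327) = -1864 - 1*23479139/11362 = -1864 - 23479139/11362 = -44657907/11362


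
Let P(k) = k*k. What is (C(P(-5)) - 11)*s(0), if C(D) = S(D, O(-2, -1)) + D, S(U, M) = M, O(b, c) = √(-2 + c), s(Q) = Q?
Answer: 0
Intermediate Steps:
P(k) = k²
C(D) = D + I*√3 (C(D) = √(-2 - 1) + D = √(-3) + D = I*√3 + D = D + I*√3)
(C(P(-5)) - 11)*s(0) = (((-5)² + I*√3) - 11)*0 = ((25 + I*√3) - 11)*0 = (14 + I*√3)*0 = 0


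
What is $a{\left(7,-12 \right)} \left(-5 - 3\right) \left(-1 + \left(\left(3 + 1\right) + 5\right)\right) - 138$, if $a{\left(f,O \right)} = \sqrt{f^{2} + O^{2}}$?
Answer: $-138 - 64 \sqrt{193} \approx -1027.1$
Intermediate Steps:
$a{\left(f,O \right)} = \sqrt{O^{2} + f^{2}}$
$a{\left(7,-12 \right)} \left(-5 - 3\right) \left(-1 + \left(\left(3 + 1\right) + 5\right)\right) - 138 = \sqrt{\left(-12\right)^{2} + 7^{2}} \left(-5 - 3\right) \left(-1 + \left(\left(3 + 1\right) + 5\right)\right) - 138 = \sqrt{144 + 49} \left(-5 - 3\right) \left(-1 + \left(4 + 5\right)\right) - 138 = \sqrt{193} \left(- 8 \left(-1 + 9\right)\right) - 138 = \sqrt{193} \left(\left(-8\right) 8\right) - 138 = \sqrt{193} \left(-64\right) - 138 = - 64 \sqrt{193} - 138 = -138 - 64 \sqrt{193}$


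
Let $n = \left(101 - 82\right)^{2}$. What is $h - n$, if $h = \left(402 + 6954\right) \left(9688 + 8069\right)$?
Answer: $130620131$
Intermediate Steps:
$n = 361$ ($n = 19^{2} = 361$)
$h = 130620492$ ($h = 7356 \cdot 17757 = 130620492$)
$h - n = 130620492 - 361 = 130620131$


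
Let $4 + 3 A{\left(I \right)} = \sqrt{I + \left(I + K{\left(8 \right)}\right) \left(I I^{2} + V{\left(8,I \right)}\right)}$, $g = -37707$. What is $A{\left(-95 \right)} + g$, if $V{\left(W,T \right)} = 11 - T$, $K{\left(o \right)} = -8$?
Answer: $- \frac{113125}{3} + \frac{2 \sqrt{22074653}}{3} \approx -34576.0$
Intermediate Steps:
$A{\left(I \right)} = - \frac{4}{3} + \frac{\sqrt{I + \left(-8 + I\right) \left(11 + I^{3} - I\right)}}{3}$ ($A{\left(I \right)} = - \frac{4}{3} + \frac{\sqrt{I + \left(I - 8\right) \left(I I^{2} - \left(-11 + I\right)\right)}}{3} = - \frac{4}{3} + \frac{\sqrt{I + \left(-8 + I\right) \left(I^{3} - \left(-11 + I\right)\right)}}{3} = - \frac{4}{3} + \frac{\sqrt{I + \left(-8 + I\right) \left(11 + I^{3} - I\right)}}{3}$)
$A{\left(-95 \right)} + g = \left(- \frac{4}{3} + \frac{\sqrt{-88 + \left(-95\right)^{4} - \left(-95\right)^{2} - 8 \left(-95\right)^{3} + 20 \left(-95\right)}}{3}\right) - 37707 = \left(- \frac{4}{3} + \frac{\sqrt{-88 + 81450625 - 9025 - -6859000 - 1900}}{3}\right) - 37707 = \left(- \frac{4}{3} + \frac{\sqrt{-88 + 81450625 - 9025 + 6859000 - 1900}}{3}\right) - 37707 = \left(- \frac{4}{3} + \frac{\sqrt{88298612}}{3}\right) - 37707 = \left(- \frac{4}{3} + \frac{2 \sqrt{22074653}}{3}\right) - 37707 = - \frac{113125}{3} + \frac{2 \sqrt{22074653}}{3}$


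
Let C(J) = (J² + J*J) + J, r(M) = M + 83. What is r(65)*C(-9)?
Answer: 22644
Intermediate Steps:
r(M) = 83 + M
C(J) = J + 2*J² (C(J) = (J² + J²) + J = 2*J² + J = J + 2*J²)
r(65)*C(-9) = (83 + 65)*(-9*(1 + 2*(-9))) = 148*(-9*(1 - 18)) = 148*(-9*(-17)) = 148*153 = 22644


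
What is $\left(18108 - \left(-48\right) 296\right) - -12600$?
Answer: $44916$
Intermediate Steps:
$\left(18108 - \left(-48\right) 296\right) - -12600 = \left(18108 - -14208\right) + 12600 = \left(18108 + 14208\right) + 12600 = 32316 + 12600 = 44916$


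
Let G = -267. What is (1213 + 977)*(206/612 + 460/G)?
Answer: -13779845/4539 ≈ -3035.9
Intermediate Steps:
(1213 + 977)*(206/612 + 460/G) = (1213 + 977)*(206/612 + 460/(-267)) = 2190*(206*(1/612) + 460*(-1/267)) = 2190*(103/306 - 460/267) = 2190*(-37753/27234) = -13779845/4539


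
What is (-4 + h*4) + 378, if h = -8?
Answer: 342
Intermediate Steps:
(-4 + h*4) + 378 = (-4 - 8*4) + 378 = (-4 - 32) + 378 = -36 + 378 = 342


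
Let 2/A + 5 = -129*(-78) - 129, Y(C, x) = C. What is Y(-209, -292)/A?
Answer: -1037476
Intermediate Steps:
A = 1/4964 (A = 2/(-5 + (-129*(-78) - 129)) = 2/(-5 + (10062 - 129)) = 2/(-5 + 9933) = 2/9928 = 2*(1/9928) = 1/4964 ≈ 0.00020145)
Y(-209, -292)/A = -209/1/4964 = -209*4964 = -1037476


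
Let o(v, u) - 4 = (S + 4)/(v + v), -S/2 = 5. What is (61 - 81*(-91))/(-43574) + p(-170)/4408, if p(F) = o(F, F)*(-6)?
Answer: -1436952443/8163153160 ≈ -0.17603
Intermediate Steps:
S = -10 (S = -2*5 = -10)
o(v, u) = 4 - 3/v (o(v, u) = 4 + (-10 + 4)/(v + v) = 4 - 6*1/(2*v) = 4 - 3/v)
p(F) = -24 + 18/F (p(F) = (4 - 3/F)*(-6) = -24 + 18/F)
(61 - 81*(-91))/(-43574) + p(-170)/4408 = (61 - 81*(-91))/(-43574) + (-24 + 18/(-170))/4408 = (61 + 7371)*(-1/43574) + (-24 + 18*(-1/170))*(1/4408) = 7432*(-1/43574) + (-24 - 9/85)*(1/4408) = -3716/21787 - 2049/85*1/4408 = -3716/21787 - 2049/374680 = -1436952443/8163153160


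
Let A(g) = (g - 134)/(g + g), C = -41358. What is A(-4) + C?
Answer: -165363/4 ≈ -41341.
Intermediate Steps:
A(g) = (-134 + g)/(2*g) (A(g) = (-134 + g)/((2*g)) = (-134 + g)*(1/(2*g)) = (-134 + g)/(2*g))
A(-4) + C = (1/2)*(-134 - 4)/(-4) - 41358 = (1/2)*(-1/4)*(-138) - 41358 = 69/4 - 41358 = -165363/4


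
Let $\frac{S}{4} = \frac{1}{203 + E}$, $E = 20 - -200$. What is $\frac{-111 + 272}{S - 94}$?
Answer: $- \frac{68103}{39758} \approx -1.7129$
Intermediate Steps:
$E = 220$ ($E = 20 + 200 = 220$)
$S = \frac{4}{423}$ ($S = \frac{4}{203 + 220} = \frac{4}{423} \approx 0.0094563$)
$\frac{-111 + 272}{S - 94} = \frac{-111 + 272}{\frac{4}{423} - 94} = \frac{161}{- \frac{39758}{423}} = 161 \left(- \frac{423}{39758}\right) = - \frac{68103}{39758}$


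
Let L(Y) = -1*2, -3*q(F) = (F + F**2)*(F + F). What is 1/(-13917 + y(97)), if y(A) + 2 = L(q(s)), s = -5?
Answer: -1/13921 ≈ -7.1834e-5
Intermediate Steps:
q(F) = -2*F*(F + F**2)/3 (q(F) = -(F + F**2)*(F + F)/3 = -(F + F**2)*2*F/3 = -2*F*(F + F**2)/3)
L(Y) = -2
y(A) = -4 (y(A) = -2 - 2 = -4)
1/(-13917 + y(97)) = 1/(-13917 - 4) = 1/(-13921) = -1/13921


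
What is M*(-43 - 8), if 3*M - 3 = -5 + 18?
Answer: -272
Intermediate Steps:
M = 16/3 (M = 1 + (-5 + 18)/3 = 1 + (1/3)*13 = 1 + 13/3 = 16/3 ≈ 5.3333)
M*(-43 - 8) = 16*(-43 - 8)/3 = (16/3)*(-51) = -272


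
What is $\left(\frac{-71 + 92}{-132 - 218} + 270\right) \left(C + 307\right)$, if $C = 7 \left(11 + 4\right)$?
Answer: $\frac{2780382}{25} \approx 1.1122 \cdot 10^{5}$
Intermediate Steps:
$C = 105$ ($C = 7 \cdot 15 = 105$)
$\left(\frac{-71 + 92}{-132 - 218} + 270\right) \left(C + 307\right) = \left(\frac{-71 + 92}{-132 - 218} + 270\right) \left(105 + 307\right) = \left(\frac{21}{-350} + 270\right) 412 = \left(21 \left(- \frac{1}{350}\right) + 270\right) 412 = \left(- \frac{3}{50} + 270\right) 412 = \frac{13497}{50} \cdot 412 = \frac{2780382}{25}$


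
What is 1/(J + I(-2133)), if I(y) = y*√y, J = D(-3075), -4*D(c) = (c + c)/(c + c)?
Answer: 4*I/(-I + 25596*√237) ≈ -2.5761e-11 + 1.0151e-5*I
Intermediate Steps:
D(c) = -¼ (D(c) = -(c + c)/(4*(c + c)) = -2*c/(4*(2*c)) = -2*c*1/(2*c)/4 = -¼*1 = -¼)
J = -¼ ≈ -0.25000
I(y) = y^(3/2)
1/(J + I(-2133)) = 1/(-¼ + (-2133)^(3/2)) = 1/(-¼ - 6399*I*√237)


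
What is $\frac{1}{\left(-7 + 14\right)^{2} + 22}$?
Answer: $\frac{1}{71} \approx 0.014085$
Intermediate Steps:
$\frac{1}{\left(-7 + 14\right)^{2} + 22} = \frac{1}{7^{2} + 22} = \frac{1}{49 + 22} = \frac{1}{71}$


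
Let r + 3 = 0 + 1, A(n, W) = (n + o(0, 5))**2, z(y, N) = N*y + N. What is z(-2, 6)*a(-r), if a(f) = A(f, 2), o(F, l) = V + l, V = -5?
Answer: -24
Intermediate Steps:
z(y, N) = N + N*y
o(F, l) = -5 + l
A(n, W) = n**2 (A(n, W) = (n + (-5 + 5))**2 = (n + 0)**2 = n**2)
r = -2 (r = -3 + (0 + 1) = -3 + 1 = -2)
a(f) = f**2
z(-2, 6)*a(-r) = (6*(1 - 2))*(-1*(-2))**2 = (6*(-1))*2**2 = -6*4 = -24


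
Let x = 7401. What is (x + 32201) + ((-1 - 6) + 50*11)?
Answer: 40145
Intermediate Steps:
(x + 32201) + ((-1 - 6) + 50*11) = (7401 + 32201) + ((-1 - 6) + 50*11) = 39602 + (-7 + 550) = 39602 + 543 = 40145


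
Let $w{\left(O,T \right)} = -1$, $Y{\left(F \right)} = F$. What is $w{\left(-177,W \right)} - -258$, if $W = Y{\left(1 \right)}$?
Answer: $257$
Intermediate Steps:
$W = 1$
$w{\left(-177,W \right)} - -258 = -1 - -258 = -1 + 258 = 257$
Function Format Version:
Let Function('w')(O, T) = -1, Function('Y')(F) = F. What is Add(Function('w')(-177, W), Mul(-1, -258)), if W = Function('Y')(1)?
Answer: 257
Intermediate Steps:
W = 1
Add(Function('w')(-177, W), Mul(-1, -258)) = Add(-1, Mul(-1, -258)) = Add(-1, 258) = 257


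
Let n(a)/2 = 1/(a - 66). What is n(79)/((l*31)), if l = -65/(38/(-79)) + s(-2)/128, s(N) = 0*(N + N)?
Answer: 76/2069405 ≈ 3.6726e-5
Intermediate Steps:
s(N) = 0 (s(N) = 0*(2*N) = 0)
l = 5135/38 (l = -65/(38/(-79)) + 0/128 = -65/(38*(-1/79)) + 0*(1/128) = -65/(-38/79) + 0 = -65*(-79/38) + 0 = 5135/38 + 0 = 5135/38 ≈ 135.13)
n(a) = 2/(-66 + a) (n(a) = 2/(a - 66) = 2/(-66 + a))
n(79)/((l*31)) = (2/(-66 + 79))/(((5135/38)*31)) = (2/13)/(159185/38) = (2*(1/13))*(38/159185) = (2/13)*(38/159185) = 76/2069405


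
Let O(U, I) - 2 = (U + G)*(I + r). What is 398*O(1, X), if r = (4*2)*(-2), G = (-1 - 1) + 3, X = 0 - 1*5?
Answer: -15920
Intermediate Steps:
X = -5 (X = 0 - 5 = -5)
G = 1 (G = -2 + 3 = 1)
r = -16 (r = 8*(-2) = -16)
O(U, I) = 2 + (1 + U)*(-16 + I) (O(U, I) = 2 + (U + 1)*(I - 16) = 2 + (1 + U)*(-16 + I))
398*O(1, X) = 398*(-14 - 5 - 16*1 - 5*1) = 398*(-14 - 5 - 16 - 5) = 398*(-40) = -15920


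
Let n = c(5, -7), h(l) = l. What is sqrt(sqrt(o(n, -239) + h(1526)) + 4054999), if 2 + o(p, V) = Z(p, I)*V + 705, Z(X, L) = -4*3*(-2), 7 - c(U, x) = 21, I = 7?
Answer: sqrt(4054999 + I*sqrt(3507)) ≈ 2013.7 + 0.01*I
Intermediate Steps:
c(U, x) = -14 (c(U, x) = 7 - 1*21 = 7 - 21 = -14)
Z(X, L) = 24 (Z(X, L) = -12*(-2) = 24)
n = -14
o(p, V) = 703 + 24*V (o(p, V) = -2 + (24*V + 705) = -2 + (705 + 24*V) = 703 + 24*V)
sqrt(sqrt(o(n, -239) + h(1526)) + 4054999) = sqrt(sqrt((703 + 24*(-239)) + 1526) + 4054999) = sqrt(sqrt((703 - 5736) + 1526) + 4054999) = sqrt(sqrt(-5033 + 1526) + 4054999) = sqrt(sqrt(-3507) + 4054999) = sqrt(I*sqrt(3507) + 4054999) = sqrt(4054999 + I*sqrt(3507))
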